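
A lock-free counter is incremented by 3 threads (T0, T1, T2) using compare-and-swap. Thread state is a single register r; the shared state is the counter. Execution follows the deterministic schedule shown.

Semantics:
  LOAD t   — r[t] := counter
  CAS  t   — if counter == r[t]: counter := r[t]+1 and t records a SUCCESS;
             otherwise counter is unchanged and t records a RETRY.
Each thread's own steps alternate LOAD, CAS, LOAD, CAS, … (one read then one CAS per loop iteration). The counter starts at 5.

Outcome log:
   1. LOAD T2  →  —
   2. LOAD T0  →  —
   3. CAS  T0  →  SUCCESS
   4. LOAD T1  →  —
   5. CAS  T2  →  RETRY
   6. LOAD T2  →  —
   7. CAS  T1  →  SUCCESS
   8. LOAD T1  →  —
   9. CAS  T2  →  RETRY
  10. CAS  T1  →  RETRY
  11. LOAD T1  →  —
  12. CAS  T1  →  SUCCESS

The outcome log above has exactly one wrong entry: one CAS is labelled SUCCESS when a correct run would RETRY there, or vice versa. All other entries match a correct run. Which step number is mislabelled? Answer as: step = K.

Correct run:
step 1: T2 LOAD ⇒ load; ctr=5 reg=5
step 2: T0 LOAD ⇒ load; ctr=5 reg=5
step 3: T0 CAS ⇒ ok; ctr=6 reg=5
step 4: T1 LOAD ⇒ load; ctr=6 reg=6
step 5: T2 CAS ⇒ retry; ctr=6 reg=5
step 6: T2 LOAD ⇒ load; ctr=6 reg=6
step 7: T1 CAS ⇒ ok; ctr=7 reg=6
step 8: T1 LOAD ⇒ load; ctr=7 reg=7
step 9: T2 CAS ⇒ retry; ctr=7 reg=6
step 10: T1 CAS ⇒ ok; ctr=8 reg=7
step 11: T1 LOAD ⇒ load; ctr=8 reg=8
step 12: T1 CAS ⇒ ok; ctr=9 reg=8
Mismatch at 10.

step = 10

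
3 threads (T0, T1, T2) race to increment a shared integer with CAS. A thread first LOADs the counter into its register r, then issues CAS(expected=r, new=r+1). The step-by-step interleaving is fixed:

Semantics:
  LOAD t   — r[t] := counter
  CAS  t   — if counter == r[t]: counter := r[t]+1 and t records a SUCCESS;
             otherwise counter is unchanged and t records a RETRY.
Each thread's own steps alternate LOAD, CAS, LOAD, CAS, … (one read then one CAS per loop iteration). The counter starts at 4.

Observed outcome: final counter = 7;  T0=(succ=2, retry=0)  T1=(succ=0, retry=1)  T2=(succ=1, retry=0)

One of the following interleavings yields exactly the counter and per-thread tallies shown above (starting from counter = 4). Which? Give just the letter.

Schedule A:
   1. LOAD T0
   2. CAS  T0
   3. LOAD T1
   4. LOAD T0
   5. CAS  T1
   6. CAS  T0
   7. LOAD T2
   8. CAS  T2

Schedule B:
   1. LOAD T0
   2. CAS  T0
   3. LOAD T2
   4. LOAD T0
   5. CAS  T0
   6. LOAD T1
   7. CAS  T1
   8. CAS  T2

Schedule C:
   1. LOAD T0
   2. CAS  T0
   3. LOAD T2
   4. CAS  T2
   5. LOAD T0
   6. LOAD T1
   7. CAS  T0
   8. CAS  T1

C

Simulating candidate C:
1. LOAD T0 → mem=4 r[T0]=4 [LOAD]
2. CAS T0 → mem=5 r[T0]=4 [OK]
3. LOAD T2 → mem=5 r[T2]=5 [LOAD]
4. CAS T2 → mem=6 r[T2]=5 [OK]
5. LOAD T0 → mem=6 r[T0]=6 [LOAD]
6. LOAD T1 → mem=6 r[T1]=6 [LOAD]
7. CAS T0 → mem=7 r[T0]=6 [OK]
8. CAS T1 → mem=7 r[T1]=6 [RETRY]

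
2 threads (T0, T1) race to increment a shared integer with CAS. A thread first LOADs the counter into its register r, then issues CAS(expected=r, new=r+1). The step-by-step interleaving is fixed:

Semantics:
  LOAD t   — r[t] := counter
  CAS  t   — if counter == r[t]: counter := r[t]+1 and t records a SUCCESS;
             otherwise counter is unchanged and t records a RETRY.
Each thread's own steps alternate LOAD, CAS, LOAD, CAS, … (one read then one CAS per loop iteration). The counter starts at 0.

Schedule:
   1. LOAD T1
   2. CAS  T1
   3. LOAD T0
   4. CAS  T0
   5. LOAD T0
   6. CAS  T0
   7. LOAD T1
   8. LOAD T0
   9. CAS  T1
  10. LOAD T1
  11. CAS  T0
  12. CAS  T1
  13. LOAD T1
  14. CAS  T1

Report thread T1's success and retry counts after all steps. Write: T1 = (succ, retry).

T1 LOAD — after: cnt=0, r=0 — load
T1 CAS — after: cnt=1, r=0 — ok
T0 LOAD — after: cnt=1, r=1 — load
T0 CAS — after: cnt=2, r=1 — ok
T0 LOAD — after: cnt=2, r=2 — load
T0 CAS — after: cnt=3, r=2 — ok
T1 LOAD — after: cnt=3, r=3 — load
T0 LOAD — after: cnt=3, r=3 — load
T1 CAS — after: cnt=4, r=3 — ok
T1 LOAD — after: cnt=4, r=4 — load
T0 CAS — after: cnt=4, r=3 — retry
T1 CAS — after: cnt=5, r=4 — ok
T1 LOAD — after: cnt=5, r=5 — load
T1 CAS — after: cnt=6, r=5 — ok

T1 = (4, 0)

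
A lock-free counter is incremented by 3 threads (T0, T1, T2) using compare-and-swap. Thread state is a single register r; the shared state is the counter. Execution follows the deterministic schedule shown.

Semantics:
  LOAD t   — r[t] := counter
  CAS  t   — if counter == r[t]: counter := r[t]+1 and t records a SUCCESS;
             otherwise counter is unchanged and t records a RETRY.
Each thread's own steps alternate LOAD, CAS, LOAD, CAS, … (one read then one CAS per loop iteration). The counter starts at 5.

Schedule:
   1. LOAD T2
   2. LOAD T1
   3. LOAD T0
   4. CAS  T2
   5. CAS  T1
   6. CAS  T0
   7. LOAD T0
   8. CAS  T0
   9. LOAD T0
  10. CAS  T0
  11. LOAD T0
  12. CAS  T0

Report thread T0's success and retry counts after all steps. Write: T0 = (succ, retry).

T0 = (3, 1)

[1] T2.load  rd  (counter 5, T2.r 5)
[2] T1.load  rd  (counter 5, T1.r 5)
[3] T0.load  rd  (counter 5, T0.r 5)
[4] T2.cas  hit  (counter 6, T2.r 5)
[5] T1.cas  miss  (counter 6, T1.r 5)
[6] T0.cas  miss  (counter 6, T0.r 5)
[7] T0.load  rd  (counter 6, T0.r 6)
[8] T0.cas  hit  (counter 7, T0.r 6)
[9] T0.load  rd  (counter 7, T0.r 7)
[10] T0.cas  hit  (counter 8, T0.r 7)
[11] T0.load  rd  (counter 8, T0.r 8)
[12] T0.cas  hit  (counter 9, T0.r 8)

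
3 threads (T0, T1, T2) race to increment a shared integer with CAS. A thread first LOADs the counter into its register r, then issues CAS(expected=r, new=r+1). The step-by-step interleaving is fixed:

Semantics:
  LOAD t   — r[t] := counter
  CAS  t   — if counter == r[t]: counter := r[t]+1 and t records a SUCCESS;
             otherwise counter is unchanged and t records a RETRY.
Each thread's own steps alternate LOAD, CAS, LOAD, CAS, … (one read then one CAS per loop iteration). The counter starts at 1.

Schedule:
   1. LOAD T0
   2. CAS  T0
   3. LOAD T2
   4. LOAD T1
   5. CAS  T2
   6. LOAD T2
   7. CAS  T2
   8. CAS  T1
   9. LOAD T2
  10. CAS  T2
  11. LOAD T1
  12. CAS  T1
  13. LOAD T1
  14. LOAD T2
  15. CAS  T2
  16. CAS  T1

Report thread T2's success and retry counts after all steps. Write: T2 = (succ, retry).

[1] T0.load  rd  (counter 1, T0.r 1)
[2] T0.cas  hit  (counter 2, T0.r 1)
[3] T2.load  rd  (counter 2, T2.r 2)
[4] T1.load  rd  (counter 2, T1.r 2)
[5] T2.cas  hit  (counter 3, T2.r 2)
[6] T2.load  rd  (counter 3, T2.r 3)
[7] T2.cas  hit  (counter 4, T2.r 3)
[8] T1.cas  miss  (counter 4, T1.r 2)
[9] T2.load  rd  (counter 4, T2.r 4)
[10] T2.cas  hit  (counter 5, T2.r 4)
[11] T1.load  rd  (counter 5, T1.r 5)
[12] T1.cas  hit  (counter 6, T1.r 5)
[13] T1.load  rd  (counter 6, T1.r 6)
[14] T2.load  rd  (counter 6, T2.r 6)
[15] T2.cas  hit  (counter 7, T2.r 6)
[16] T1.cas  miss  (counter 7, T1.r 6)

T2 = (4, 0)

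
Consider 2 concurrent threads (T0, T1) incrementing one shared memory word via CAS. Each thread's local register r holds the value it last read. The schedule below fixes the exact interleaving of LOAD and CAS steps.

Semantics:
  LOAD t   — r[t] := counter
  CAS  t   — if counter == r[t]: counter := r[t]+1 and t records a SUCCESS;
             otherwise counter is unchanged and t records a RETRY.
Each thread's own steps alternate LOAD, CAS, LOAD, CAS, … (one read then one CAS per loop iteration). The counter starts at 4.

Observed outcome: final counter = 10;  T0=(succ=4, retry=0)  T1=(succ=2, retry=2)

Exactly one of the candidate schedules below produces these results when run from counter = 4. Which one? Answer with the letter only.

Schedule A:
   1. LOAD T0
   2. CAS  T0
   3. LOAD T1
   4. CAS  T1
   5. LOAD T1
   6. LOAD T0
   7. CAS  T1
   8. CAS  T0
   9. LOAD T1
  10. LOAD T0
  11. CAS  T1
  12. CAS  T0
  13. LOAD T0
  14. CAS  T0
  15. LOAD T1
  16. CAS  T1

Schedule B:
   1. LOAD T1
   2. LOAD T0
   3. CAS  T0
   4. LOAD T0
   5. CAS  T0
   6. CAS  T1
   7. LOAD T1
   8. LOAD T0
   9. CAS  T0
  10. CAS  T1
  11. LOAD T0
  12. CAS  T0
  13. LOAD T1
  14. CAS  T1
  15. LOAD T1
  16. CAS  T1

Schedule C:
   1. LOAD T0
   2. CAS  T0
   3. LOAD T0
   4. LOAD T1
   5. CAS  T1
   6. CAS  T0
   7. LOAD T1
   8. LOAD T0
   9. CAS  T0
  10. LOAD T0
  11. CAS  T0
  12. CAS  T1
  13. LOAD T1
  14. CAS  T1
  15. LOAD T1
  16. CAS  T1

Run B:
#1 T1 reads 4
#2 T0 reads 4
#3 T0 CAS(4→5) writes; counter now 5
#4 T0 reads 5
#5 T0 CAS(5→6) writes; counter now 6
#6 T1 CAS(4→5) fails; counter now 6
#7 T1 reads 6
#8 T0 reads 6
#9 T0 CAS(6→7) writes; counter now 7
#10 T1 CAS(6→7) fails; counter now 7
#11 T0 reads 7
#12 T0 CAS(7→8) writes; counter now 8
#13 T1 reads 8
#14 T1 CAS(8→9) writes; counter now 9
#15 T1 reads 9
#16 T1 CAS(9→10) writes; counter now 10

B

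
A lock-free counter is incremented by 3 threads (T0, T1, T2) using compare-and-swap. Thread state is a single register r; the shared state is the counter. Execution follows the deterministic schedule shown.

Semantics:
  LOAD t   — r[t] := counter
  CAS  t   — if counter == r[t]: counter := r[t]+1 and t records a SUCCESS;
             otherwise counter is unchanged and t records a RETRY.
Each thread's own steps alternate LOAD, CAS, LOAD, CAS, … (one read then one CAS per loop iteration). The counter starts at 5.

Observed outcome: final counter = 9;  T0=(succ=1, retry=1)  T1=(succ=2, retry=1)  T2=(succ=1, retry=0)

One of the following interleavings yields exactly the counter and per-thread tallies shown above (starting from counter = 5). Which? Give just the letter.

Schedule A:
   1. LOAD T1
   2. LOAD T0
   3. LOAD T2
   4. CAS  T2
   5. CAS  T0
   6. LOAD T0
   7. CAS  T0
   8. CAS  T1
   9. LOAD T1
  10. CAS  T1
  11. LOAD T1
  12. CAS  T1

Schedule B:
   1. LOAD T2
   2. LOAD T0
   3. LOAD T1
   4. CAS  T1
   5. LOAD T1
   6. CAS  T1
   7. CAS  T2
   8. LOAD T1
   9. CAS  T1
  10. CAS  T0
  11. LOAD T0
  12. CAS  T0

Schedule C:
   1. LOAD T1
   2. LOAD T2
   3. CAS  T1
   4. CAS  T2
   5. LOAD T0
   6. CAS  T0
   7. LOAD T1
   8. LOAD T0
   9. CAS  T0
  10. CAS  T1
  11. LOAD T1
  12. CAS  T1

Simulating candidate A:
T1 LOAD — after: cnt=5, r=5 — load
T0 LOAD — after: cnt=5, r=5 — load
T2 LOAD — after: cnt=5, r=5 — load
T2 CAS — after: cnt=6, r=5 — ok
T0 CAS — after: cnt=6, r=5 — retry
T0 LOAD — after: cnt=6, r=6 — load
T0 CAS — after: cnt=7, r=6 — ok
T1 CAS — after: cnt=7, r=5 — retry
T1 LOAD — after: cnt=7, r=7 — load
T1 CAS — after: cnt=8, r=7 — ok
T1 LOAD — after: cnt=8, r=8 — load
T1 CAS — after: cnt=9, r=8 — ok

A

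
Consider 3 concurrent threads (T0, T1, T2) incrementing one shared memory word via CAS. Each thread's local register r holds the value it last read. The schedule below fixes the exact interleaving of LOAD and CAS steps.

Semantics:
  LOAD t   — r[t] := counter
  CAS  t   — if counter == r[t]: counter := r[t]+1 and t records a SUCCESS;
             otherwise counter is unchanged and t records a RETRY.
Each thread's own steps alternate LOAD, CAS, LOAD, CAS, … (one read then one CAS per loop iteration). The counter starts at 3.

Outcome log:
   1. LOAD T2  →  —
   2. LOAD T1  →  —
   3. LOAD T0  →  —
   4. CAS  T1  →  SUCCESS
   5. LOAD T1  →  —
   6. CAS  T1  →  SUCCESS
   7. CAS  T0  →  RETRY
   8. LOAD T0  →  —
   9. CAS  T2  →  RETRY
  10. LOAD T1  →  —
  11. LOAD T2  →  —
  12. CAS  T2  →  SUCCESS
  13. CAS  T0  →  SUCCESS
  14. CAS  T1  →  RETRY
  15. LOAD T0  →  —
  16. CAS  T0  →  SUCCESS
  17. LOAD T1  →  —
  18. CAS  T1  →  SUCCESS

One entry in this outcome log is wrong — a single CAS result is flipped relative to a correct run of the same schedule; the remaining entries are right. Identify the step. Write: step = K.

Correct run:
   1) LOAD T2:  M=3  r_T2=3
   2) LOAD T1:  M=3  r_T1=3
   3) LOAD T0:  M=3  r_T0=3
   4) CAS  T1:  M=4  r_T1=3 ✓
   5) LOAD T1:  M=4  r_T1=4
   6) CAS  T1:  M=5  r_T1=4 ✓
   7) CAS  T0:  M=5  r_T0=3 ✗
   8) LOAD T0:  M=5  r_T0=5
   9) CAS  T2:  M=5  r_T2=3 ✗
  10) LOAD T1:  M=5  r_T1=5
  11) LOAD T2:  M=5  r_T2=5
  12) CAS  T2:  M=6  r_T2=5 ✓
  13) CAS  T0:  M=6  r_T0=5 ✗
  14) CAS  T1:  M=6  r_T1=5 ✗
  15) LOAD T0:  M=6  r_T0=6
  16) CAS  T0:  M=7  r_T0=6 ✓
  17) LOAD T1:  M=7  r_T1=7
  18) CAS  T1:  M=8  r_T1=7 ✓
Log disagrees first at step 13.

step = 13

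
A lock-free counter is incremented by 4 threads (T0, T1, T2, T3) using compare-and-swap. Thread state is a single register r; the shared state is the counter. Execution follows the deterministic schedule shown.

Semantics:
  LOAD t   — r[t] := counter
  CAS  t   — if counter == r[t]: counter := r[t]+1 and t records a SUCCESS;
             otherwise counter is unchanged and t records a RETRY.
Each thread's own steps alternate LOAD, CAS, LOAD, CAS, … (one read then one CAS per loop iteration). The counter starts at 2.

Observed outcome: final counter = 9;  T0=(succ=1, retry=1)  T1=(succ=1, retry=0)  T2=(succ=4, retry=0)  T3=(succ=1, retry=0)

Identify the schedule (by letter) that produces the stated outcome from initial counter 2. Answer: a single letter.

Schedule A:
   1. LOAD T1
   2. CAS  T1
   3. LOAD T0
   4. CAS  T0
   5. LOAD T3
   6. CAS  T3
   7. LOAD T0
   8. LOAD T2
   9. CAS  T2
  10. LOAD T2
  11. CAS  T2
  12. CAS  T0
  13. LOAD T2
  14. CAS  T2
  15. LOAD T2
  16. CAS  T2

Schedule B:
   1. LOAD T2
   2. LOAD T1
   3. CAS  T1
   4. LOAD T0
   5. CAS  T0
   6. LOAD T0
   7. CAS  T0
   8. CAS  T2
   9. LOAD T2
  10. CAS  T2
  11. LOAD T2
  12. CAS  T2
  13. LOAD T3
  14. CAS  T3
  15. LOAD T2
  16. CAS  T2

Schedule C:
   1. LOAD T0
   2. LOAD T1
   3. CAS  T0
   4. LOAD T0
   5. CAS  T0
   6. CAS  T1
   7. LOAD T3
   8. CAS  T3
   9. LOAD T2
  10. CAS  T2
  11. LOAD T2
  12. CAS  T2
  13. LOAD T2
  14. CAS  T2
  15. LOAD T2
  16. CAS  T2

A

Run A:
1. LOAD T1 → mem=2 r[T1]=2 [LOAD]
2. CAS T1 → mem=3 r[T1]=2 [OK]
3. LOAD T0 → mem=3 r[T0]=3 [LOAD]
4. CAS T0 → mem=4 r[T0]=3 [OK]
5. LOAD T3 → mem=4 r[T3]=4 [LOAD]
6. CAS T3 → mem=5 r[T3]=4 [OK]
7. LOAD T0 → mem=5 r[T0]=5 [LOAD]
8. LOAD T2 → mem=5 r[T2]=5 [LOAD]
9. CAS T2 → mem=6 r[T2]=5 [OK]
10. LOAD T2 → mem=6 r[T2]=6 [LOAD]
11. CAS T2 → mem=7 r[T2]=6 [OK]
12. CAS T0 → mem=7 r[T0]=5 [RETRY]
13. LOAD T2 → mem=7 r[T2]=7 [LOAD]
14. CAS T2 → mem=8 r[T2]=7 [OK]
15. LOAD T2 → mem=8 r[T2]=8 [LOAD]
16. CAS T2 → mem=9 r[T2]=8 [OK]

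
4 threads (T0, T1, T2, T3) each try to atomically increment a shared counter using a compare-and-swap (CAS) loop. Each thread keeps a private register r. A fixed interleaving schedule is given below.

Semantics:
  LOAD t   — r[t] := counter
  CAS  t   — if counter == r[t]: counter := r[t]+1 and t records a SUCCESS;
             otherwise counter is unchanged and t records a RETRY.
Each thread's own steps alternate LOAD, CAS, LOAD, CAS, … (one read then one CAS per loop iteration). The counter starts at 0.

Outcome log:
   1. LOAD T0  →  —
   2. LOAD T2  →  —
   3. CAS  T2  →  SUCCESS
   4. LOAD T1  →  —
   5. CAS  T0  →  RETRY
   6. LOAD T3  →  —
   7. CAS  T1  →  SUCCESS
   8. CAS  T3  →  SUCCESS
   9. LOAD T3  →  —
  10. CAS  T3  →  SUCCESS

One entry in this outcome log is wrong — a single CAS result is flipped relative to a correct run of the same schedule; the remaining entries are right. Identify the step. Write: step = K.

Reference trace:
1. LOAD T0 → mem=0 r[T0]=0 [LOAD]
2. LOAD T2 → mem=0 r[T2]=0 [LOAD]
3. CAS T2 → mem=1 r[T2]=0 [OK]
4. LOAD T1 → mem=1 r[T1]=1 [LOAD]
5. CAS T0 → mem=1 r[T0]=0 [RETRY]
6. LOAD T3 → mem=1 r[T3]=1 [LOAD]
7. CAS T1 → mem=2 r[T1]=1 [OK]
8. CAS T3 → mem=2 r[T3]=1 [RETRY]
9. LOAD T3 → mem=2 r[T3]=2 [LOAD]
10. CAS T3 → mem=3 r[T3]=2 [OK]
Mismatch at 8.

step = 8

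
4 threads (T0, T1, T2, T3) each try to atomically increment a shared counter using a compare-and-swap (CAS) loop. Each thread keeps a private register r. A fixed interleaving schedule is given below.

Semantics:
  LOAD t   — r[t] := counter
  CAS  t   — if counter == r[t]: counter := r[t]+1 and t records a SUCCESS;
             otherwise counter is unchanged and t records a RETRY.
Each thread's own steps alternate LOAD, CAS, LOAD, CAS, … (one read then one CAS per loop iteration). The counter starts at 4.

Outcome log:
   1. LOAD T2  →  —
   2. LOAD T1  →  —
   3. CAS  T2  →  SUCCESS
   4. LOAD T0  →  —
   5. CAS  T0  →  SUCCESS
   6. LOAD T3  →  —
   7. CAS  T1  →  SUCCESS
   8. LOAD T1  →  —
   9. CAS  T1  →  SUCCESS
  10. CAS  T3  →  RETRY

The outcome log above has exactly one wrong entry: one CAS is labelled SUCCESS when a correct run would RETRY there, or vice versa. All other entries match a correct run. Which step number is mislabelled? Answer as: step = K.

step = 7

Re-executing:
#1 T2 reads 4
#2 T1 reads 4
#3 T2 CAS(4→5) writes; counter now 5
#4 T0 reads 5
#5 T0 CAS(5→6) writes; counter now 6
#6 T3 reads 6
#7 T1 CAS(4→5) fails; counter now 6
#8 T1 reads 6
#9 T1 CAS(6→7) writes; counter now 7
#10 T3 CAS(6→7) fails; counter now 7
Mismatch at 7.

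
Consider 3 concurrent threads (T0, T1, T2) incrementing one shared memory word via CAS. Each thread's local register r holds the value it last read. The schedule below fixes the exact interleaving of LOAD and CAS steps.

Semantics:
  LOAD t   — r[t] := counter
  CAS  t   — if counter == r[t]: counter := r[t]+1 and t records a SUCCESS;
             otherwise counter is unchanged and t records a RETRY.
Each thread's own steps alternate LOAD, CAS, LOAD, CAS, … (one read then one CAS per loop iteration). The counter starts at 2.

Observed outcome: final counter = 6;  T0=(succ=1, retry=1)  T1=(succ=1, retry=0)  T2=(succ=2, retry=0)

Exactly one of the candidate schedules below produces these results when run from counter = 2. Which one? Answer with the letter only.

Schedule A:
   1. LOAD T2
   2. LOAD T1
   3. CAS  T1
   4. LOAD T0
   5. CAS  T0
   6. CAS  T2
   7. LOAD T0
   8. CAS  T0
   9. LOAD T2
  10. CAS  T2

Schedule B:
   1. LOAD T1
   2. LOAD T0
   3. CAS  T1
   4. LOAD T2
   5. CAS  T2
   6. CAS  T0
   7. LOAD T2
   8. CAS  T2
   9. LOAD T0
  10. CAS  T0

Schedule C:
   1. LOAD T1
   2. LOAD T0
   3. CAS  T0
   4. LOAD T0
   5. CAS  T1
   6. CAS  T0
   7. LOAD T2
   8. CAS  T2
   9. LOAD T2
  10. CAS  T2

B

Simulating candidate B:
[1] T1.load  rd  (counter 2, T1.r 2)
[2] T0.load  rd  (counter 2, T0.r 2)
[3] T1.cas  hit  (counter 3, T1.r 2)
[4] T2.load  rd  (counter 3, T2.r 3)
[5] T2.cas  hit  (counter 4, T2.r 3)
[6] T0.cas  miss  (counter 4, T0.r 2)
[7] T2.load  rd  (counter 4, T2.r 4)
[8] T2.cas  hit  (counter 5, T2.r 4)
[9] T0.load  rd  (counter 5, T0.r 5)
[10] T0.cas  hit  (counter 6, T0.r 5)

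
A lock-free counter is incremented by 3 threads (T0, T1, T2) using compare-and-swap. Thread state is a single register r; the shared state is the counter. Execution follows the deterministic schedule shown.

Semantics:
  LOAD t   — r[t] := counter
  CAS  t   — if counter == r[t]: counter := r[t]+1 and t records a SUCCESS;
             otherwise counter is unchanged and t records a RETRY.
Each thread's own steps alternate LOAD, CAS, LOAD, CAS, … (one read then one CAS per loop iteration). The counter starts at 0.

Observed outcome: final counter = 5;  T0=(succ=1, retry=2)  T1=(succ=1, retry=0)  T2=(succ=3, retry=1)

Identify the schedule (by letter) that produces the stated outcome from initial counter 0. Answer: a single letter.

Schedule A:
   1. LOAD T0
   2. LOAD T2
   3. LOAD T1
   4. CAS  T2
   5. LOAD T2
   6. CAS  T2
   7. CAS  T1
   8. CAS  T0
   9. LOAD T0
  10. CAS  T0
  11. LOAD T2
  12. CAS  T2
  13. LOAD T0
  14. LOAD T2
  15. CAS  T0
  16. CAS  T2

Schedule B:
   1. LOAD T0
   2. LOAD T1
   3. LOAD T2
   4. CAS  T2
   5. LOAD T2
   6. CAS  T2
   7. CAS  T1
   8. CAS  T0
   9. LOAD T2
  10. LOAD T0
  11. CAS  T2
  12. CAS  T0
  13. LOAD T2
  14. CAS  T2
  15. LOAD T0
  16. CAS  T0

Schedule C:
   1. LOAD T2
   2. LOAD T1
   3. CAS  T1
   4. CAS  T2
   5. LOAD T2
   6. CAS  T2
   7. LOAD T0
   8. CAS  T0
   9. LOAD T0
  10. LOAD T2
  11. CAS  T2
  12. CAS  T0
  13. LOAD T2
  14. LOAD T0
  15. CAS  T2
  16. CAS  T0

Simulating candidate C:
#1 T2 reads 0
#2 T1 reads 0
#3 T1 CAS(0→1) writes; counter now 1
#4 T2 CAS(0→1) fails; counter now 1
#5 T2 reads 1
#6 T2 CAS(1→2) writes; counter now 2
#7 T0 reads 2
#8 T0 CAS(2→3) writes; counter now 3
#9 T0 reads 3
#10 T2 reads 3
#11 T2 CAS(3→4) writes; counter now 4
#12 T0 CAS(3→4) fails; counter now 4
#13 T2 reads 4
#14 T0 reads 4
#15 T2 CAS(4→5) writes; counter now 5
#16 T0 CAS(4→5) fails; counter now 5

C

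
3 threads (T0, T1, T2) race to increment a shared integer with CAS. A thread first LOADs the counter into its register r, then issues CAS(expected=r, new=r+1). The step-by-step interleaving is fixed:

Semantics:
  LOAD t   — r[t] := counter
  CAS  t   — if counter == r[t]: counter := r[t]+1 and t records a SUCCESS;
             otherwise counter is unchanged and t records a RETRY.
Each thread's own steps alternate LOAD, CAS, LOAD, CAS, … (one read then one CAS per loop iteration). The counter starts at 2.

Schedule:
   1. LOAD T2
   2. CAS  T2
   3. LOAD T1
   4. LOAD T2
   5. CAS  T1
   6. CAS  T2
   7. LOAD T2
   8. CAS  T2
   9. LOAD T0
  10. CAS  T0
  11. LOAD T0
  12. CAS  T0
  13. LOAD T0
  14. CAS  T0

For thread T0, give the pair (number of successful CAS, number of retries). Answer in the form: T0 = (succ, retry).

#1 T2 reads 2
#2 T2 CAS(2→3) writes; counter now 3
#3 T1 reads 3
#4 T2 reads 3
#5 T1 CAS(3→4) writes; counter now 4
#6 T2 CAS(3→4) fails; counter now 4
#7 T2 reads 4
#8 T2 CAS(4→5) writes; counter now 5
#9 T0 reads 5
#10 T0 CAS(5→6) writes; counter now 6
#11 T0 reads 6
#12 T0 CAS(6→7) writes; counter now 7
#13 T0 reads 7
#14 T0 CAS(7→8) writes; counter now 8

T0 = (3, 0)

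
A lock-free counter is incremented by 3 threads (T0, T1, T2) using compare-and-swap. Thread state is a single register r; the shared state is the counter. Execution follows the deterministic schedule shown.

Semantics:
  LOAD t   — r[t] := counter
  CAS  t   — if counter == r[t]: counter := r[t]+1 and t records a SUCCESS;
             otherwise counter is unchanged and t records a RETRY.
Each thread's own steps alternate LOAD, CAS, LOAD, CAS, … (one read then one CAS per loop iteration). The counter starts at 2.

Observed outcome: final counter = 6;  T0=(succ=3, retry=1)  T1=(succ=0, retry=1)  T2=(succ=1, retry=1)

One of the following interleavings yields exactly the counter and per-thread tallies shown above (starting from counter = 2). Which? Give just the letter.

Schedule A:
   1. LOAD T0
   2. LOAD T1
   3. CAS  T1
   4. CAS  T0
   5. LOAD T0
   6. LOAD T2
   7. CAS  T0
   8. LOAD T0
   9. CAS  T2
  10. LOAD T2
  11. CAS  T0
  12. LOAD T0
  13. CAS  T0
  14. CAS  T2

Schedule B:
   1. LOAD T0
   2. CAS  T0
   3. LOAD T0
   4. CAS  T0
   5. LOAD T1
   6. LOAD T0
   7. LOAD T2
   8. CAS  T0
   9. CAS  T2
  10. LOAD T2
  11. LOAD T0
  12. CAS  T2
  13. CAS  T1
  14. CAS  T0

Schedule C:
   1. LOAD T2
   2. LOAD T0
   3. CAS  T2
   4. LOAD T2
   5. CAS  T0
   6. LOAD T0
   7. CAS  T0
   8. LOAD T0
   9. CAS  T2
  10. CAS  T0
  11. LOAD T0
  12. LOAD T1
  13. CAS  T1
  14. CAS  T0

Simulating candidate B:
T0 LOAD — after: cnt=2, r=2 — load
T0 CAS — after: cnt=3, r=2 — ok
T0 LOAD — after: cnt=3, r=3 — load
T0 CAS — after: cnt=4, r=3 — ok
T1 LOAD — after: cnt=4, r=4 — load
T0 LOAD — after: cnt=4, r=4 — load
T2 LOAD — after: cnt=4, r=4 — load
T0 CAS — after: cnt=5, r=4 — ok
T2 CAS — after: cnt=5, r=4 — retry
T2 LOAD — after: cnt=5, r=5 — load
T0 LOAD — after: cnt=5, r=5 — load
T2 CAS — after: cnt=6, r=5 — ok
T1 CAS — after: cnt=6, r=4 — retry
T0 CAS — after: cnt=6, r=5 — retry

B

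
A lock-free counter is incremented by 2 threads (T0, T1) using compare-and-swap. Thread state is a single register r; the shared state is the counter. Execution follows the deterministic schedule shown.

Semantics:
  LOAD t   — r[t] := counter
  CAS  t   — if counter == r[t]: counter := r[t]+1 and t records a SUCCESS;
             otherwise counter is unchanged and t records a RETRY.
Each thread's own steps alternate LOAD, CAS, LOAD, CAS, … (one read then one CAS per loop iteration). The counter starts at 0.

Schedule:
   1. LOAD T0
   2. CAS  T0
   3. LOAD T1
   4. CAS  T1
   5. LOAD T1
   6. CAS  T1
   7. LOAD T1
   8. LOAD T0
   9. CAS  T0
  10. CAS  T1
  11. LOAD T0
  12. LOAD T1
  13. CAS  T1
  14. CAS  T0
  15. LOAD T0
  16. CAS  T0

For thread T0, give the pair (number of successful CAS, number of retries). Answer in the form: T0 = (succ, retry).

T0 = (3, 1)

[1] T0.load  rd  (counter 0, T0.r 0)
[2] T0.cas  hit  (counter 1, T0.r 0)
[3] T1.load  rd  (counter 1, T1.r 1)
[4] T1.cas  hit  (counter 2, T1.r 1)
[5] T1.load  rd  (counter 2, T1.r 2)
[6] T1.cas  hit  (counter 3, T1.r 2)
[7] T1.load  rd  (counter 3, T1.r 3)
[8] T0.load  rd  (counter 3, T0.r 3)
[9] T0.cas  hit  (counter 4, T0.r 3)
[10] T1.cas  miss  (counter 4, T1.r 3)
[11] T0.load  rd  (counter 4, T0.r 4)
[12] T1.load  rd  (counter 4, T1.r 4)
[13] T1.cas  hit  (counter 5, T1.r 4)
[14] T0.cas  miss  (counter 5, T0.r 4)
[15] T0.load  rd  (counter 5, T0.r 5)
[16] T0.cas  hit  (counter 6, T0.r 5)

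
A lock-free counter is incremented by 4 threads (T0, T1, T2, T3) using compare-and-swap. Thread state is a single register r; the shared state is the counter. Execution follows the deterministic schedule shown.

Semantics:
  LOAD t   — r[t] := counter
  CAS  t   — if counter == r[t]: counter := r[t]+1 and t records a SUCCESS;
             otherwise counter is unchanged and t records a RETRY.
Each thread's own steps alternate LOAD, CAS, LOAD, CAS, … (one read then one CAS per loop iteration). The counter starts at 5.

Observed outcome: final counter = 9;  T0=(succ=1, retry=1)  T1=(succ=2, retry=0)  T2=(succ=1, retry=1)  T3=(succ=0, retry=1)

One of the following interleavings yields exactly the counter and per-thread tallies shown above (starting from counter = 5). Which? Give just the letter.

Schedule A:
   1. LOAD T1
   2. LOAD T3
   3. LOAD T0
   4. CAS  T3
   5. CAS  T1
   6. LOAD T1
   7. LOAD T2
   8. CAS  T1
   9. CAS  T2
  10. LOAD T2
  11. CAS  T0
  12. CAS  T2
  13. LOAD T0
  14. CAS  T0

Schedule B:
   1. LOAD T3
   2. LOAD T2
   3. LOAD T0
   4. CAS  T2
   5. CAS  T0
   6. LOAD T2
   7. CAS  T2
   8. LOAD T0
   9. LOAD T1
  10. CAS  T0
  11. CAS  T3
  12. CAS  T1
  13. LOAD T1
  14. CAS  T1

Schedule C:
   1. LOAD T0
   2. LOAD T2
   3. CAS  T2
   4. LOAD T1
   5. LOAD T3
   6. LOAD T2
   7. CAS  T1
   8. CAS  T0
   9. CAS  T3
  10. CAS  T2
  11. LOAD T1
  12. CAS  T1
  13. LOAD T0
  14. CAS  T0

C

Simulating candidate C:
step 1: T0 LOAD ⇒ load; ctr=5 reg=5
step 2: T2 LOAD ⇒ load; ctr=5 reg=5
step 3: T2 CAS ⇒ ok; ctr=6 reg=5
step 4: T1 LOAD ⇒ load; ctr=6 reg=6
step 5: T3 LOAD ⇒ load; ctr=6 reg=6
step 6: T2 LOAD ⇒ load; ctr=6 reg=6
step 7: T1 CAS ⇒ ok; ctr=7 reg=6
step 8: T0 CAS ⇒ retry; ctr=7 reg=5
step 9: T3 CAS ⇒ retry; ctr=7 reg=6
step 10: T2 CAS ⇒ retry; ctr=7 reg=6
step 11: T1 LOAD ⇒ load; ctr=7 reg=7
step 12: T1 CAS ⇒ ok; ctr=8 reg=7
step 13: T0 LOAD ⇒ load; ctr=8 reg=8
step 14: T0 CAS ⇒ ok; ctr=9 reg=8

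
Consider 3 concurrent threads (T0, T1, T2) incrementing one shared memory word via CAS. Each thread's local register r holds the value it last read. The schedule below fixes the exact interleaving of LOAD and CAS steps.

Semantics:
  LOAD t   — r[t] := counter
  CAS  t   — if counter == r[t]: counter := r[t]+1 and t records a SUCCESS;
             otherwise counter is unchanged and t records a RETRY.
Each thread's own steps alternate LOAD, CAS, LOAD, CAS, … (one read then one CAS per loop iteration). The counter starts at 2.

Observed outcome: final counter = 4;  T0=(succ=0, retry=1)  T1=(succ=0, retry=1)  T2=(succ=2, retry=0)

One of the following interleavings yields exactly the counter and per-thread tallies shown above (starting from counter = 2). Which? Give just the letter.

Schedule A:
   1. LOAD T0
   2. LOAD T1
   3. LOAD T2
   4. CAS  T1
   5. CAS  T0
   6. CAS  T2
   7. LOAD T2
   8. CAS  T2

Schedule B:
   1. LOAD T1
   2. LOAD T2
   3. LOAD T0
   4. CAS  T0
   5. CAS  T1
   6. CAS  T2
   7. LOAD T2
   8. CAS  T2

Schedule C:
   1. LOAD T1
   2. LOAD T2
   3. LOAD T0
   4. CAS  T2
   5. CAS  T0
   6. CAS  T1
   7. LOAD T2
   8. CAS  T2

C

Run C:
T1 LOAD — after: cnt=2, r=2 — load
T2 LOAD — after: cnt=2, r=2 — load
T0 LOAD — after: cnt=2, r=2 — load
T2 CAS — after: cnt=3, r=2 — ok
T0 CAS — after: cnt=3, r=2 — retry
T1 CAS — after: cnt=3, r=2 — retry
T2 LOAD — after: cnt=3, r=3 — load
T2 CAS — after: cnt=4, r=3 — ok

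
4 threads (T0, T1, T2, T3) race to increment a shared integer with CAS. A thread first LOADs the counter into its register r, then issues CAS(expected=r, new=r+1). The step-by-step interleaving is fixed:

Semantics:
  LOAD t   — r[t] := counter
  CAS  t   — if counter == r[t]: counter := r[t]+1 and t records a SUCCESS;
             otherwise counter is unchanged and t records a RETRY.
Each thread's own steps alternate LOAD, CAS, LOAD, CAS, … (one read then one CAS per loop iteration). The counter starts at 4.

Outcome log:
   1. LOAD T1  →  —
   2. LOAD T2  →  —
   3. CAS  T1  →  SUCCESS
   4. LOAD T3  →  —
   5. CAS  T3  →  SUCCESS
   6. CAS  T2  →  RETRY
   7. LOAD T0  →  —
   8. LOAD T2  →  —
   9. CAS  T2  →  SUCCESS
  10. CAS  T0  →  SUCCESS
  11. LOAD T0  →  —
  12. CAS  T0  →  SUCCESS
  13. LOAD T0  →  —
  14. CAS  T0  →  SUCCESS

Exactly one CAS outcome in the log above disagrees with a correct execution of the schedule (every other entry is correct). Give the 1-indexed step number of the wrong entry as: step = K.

Correct run:
T1 LOAD — after: cnt=4, r=4 — load
T2 LOAD — after: cnt=4, r=4 — load
T1 CAS — after: cnt=5, r=4 — ok
T3 LOAD — after: cnt=5, r=5 — load
T3 CAS — after: cnt=6, r=5 — ok
T2 CAS — after: cnt=6, r=4 — retry
T0 LOAD — after: cnt=6, r=6 — load
T2 LOAD — after: cnt=6, r=6 — load
T2 CAS — after: cnt=7, r=6 — ok
T0 CAS — after: cnt=7, r=6 — retry
T0 LOAD — after: cnt=7, r=7 — load
T0 CAS — after: cnt=8, r=7 — ok
T0 LOAD — after: cnt=8, r=8 — load
T0 CAS — after: cnt=9, r=8 — ok
Flip is step 10.

step = 10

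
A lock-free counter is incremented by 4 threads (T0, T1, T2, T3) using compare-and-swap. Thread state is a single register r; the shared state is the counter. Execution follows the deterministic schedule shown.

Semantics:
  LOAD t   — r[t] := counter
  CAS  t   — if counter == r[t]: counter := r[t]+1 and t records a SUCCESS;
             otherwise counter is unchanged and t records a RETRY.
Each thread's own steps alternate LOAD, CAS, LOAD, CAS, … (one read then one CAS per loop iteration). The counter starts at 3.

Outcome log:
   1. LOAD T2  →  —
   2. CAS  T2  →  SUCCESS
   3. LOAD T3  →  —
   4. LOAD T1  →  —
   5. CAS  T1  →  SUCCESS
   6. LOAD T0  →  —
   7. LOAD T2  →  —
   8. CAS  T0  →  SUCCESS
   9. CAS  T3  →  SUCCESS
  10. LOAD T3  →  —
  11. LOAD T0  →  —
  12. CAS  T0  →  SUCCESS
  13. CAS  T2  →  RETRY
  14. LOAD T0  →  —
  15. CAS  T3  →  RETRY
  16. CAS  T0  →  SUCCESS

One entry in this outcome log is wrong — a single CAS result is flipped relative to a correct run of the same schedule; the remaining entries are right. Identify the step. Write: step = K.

Re-executing:
1. LOAD T2 → mem=3 r[T2]=3 [LOAD]
2. CAS T2 → mem=4 r[T2]=3 [OK]
3. LOAD T3 → mem=4 r[T3]=4 [LOAD]
4. LOAD T1 → mem=4 r[T1]=4 [LOAD]
5. CAS T1 → mem=5 r[T1]=4 [OK]
6. LOAD T0 → mem=5 r[T0]=5 [LOAD]
7. LOAD T2 → mem=5 r[T2]=5 [LOAD]
8. CAS T0 → mem=6 r[T0]=5 [OK]
9. CAS T3 → mem=6 r[T3]=4 [RETRY]
10. LOAD T3 → mem=6 r[T3]=6 [LOAD]
11. LOAD T0 → mem=6 r[T0]=6 [LOAD]
12. CAS T0 → mem=7 r[T0]=6 [OK]
13. CAS T2 → mem=7 r[T2]=5 [RETRY]
14. LOAD T0 → mem=7 r[T0]=7 [LOAD]
15. CAS T3 → mem=7 r[T3]=6 [RETRY]
16. CAS T0 → mem=8 r[T0]=7 [OK]
Flip is step 9.

step = 9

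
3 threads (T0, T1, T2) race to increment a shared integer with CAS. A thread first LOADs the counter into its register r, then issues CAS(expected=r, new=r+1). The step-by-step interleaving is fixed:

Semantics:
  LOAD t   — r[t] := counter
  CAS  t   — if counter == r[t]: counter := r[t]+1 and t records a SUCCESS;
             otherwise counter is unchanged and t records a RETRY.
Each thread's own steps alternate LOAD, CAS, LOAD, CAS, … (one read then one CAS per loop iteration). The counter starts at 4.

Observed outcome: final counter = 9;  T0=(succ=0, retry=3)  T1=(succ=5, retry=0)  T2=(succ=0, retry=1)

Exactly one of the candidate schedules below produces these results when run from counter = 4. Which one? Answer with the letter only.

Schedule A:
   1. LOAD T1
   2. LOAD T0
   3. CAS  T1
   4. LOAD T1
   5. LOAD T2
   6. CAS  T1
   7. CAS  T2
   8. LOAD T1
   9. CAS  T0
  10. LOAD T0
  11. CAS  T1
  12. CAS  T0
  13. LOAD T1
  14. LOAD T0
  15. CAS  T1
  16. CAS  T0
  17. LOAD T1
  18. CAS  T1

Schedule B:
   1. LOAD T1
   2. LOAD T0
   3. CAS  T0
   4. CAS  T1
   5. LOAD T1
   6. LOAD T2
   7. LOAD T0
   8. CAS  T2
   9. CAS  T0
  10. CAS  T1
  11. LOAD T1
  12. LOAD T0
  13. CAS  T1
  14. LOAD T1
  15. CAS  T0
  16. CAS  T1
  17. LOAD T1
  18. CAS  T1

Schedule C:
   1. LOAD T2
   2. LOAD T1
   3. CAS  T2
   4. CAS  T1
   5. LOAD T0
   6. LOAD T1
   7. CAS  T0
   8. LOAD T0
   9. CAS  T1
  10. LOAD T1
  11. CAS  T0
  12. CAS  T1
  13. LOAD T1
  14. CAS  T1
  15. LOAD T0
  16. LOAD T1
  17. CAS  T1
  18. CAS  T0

Run A:
T1 LOAD — after: cnt=4, r=4 — load
T0 LOAD — after: cnt=4, r=4 — load
T1 CAS — after: cnt=5, r=4 — ok
T1 LOAD — after: cnt=5, r=5 — load
T2 LOAD — after: cnt=5, r=5 — load
T1 CAS — after: cnt=6, r=5 — ok
T2 CAS — after: cnt=6, r=5 — retry
T1 LOAD — after: cnt=6, r=6 — load
T0 CAS — after: cnt=6, r=4 — retry
T0 LOAD — after: cnt=6, r=6 — load
T1 CAS — after: cnt=7, r=6 — ok
T0 CAS — after: cnt=7, r=6 — retry
T1 LOAD — after: cnt=7, r=7 — load
T0 LOAD — after: cnt=7, r=7 — load
T1 CAS — after: cnt=8, r=7 — ok
T0 CAS — after: cnt=8, r=7 — retry
T1 LOAD — after: cnt=8, r=8 — load
T1 CAS — after: cnt=9, r=8 — ok

A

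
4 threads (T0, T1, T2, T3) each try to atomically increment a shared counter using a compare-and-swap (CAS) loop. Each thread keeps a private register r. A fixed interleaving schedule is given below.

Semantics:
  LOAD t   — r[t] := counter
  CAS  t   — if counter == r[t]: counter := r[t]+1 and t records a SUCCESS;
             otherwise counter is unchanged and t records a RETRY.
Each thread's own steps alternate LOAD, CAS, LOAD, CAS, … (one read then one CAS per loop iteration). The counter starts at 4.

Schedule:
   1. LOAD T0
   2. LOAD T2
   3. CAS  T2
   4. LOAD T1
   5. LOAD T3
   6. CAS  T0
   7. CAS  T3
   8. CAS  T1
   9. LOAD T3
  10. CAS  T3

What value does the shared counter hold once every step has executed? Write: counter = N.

counter = 7

step 1: T0 LOAD ⇒ load; ctr=4 reg=4
step 2: T2 LOAD ⇒ load; ctr=4 reg=4
step 3: T2 CAS ⇒ ok; ctr=5 reg=4
step 4: T1 LOAD ⇒ load; ctr=5 reg=5
step 5: T3 LOAD ⇒ load; ctr=5 reg=5
step 6: T0 CAS ⇒ retry; ctr=5 reg=4
step 7: T3 CAS ⇒ ok; ctr=6 reg=5
step 8: T1 CAS ⇒ retry; ctr=6 reg=5
step 9: T3 LOAD ⇒ load; ctr=6 reg=6
step 10: T3 CAS ⇒ ok; ctr=7 reg=6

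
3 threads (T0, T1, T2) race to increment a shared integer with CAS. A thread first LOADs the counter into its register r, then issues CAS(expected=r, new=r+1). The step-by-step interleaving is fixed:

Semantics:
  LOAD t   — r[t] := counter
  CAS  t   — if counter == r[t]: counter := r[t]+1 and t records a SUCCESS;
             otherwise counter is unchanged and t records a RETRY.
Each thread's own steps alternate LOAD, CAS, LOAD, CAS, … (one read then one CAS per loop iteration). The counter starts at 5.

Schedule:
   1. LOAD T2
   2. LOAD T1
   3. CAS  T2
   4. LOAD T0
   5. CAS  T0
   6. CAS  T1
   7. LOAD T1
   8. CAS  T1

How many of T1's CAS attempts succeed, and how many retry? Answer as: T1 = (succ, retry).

1. LOAD T2 → mem=5 r[T2]=5 [LOAD]
2. LOAD T1 → mem=5 r[T1]=5 [LOAD]
3. CAS T2 → mem=6 r[T2]=5 [OK]
4. LOAD T0 → mem=6 r[T0]=6 [LOAD]
5. CAS T0 → mem=7 r[T0]=6 [OK]
6. CAS T1 → mem=7 r[T1]=5 [RETRY]
7. LOAD T1 → mem=7 r[T1]=7 [LOAD]
8. CAS T1 → mem=8 r[T1]=7 [OK]

T1 = (1, 1)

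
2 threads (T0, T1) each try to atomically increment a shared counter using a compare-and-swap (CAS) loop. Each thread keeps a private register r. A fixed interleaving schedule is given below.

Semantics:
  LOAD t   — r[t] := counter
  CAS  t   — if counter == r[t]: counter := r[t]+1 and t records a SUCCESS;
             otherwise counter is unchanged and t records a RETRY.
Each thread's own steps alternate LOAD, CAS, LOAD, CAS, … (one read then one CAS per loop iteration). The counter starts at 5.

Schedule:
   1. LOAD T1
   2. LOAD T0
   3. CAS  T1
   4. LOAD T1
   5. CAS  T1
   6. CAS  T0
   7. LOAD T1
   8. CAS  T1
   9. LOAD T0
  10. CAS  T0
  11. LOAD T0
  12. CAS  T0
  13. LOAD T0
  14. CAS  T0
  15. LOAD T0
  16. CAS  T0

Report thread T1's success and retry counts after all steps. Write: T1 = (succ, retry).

T1 LOAD — after: cnt=5, r=5 — load
T0 LOAD — after: cnt=5, r=5 — load
T1 CAS — after: cnt=6, r=5 — ok
T1 LOAD — after: cnt=6, r=6 — load
T1 CAS — after: cnt=7, r=6 — ok
T0 CAS — after: cnt=7, r=5 — retry
T1 LOAD — after: cnt=7, r=7 — load
T1 CAS — after: cnt=8, r=7 — ok
T0 LOAD — after: cnt=8, r=8 — load
T0 CAS — after: cnt=9, r=8 — ok
T0 LOAD — after: cnt=9, r=9 — load
T0 CAS — after: cnt=10, r=9 — ok
T0 LOAD — after: cnt=10, r=10 — load
T0 CAS — after: cnt=11, r=10 — ok
T0 LOAD — after: cnt=11, r=11 — load
T0 CAS — after: cnt=12, r=11 — ok

T1 = (3, 0)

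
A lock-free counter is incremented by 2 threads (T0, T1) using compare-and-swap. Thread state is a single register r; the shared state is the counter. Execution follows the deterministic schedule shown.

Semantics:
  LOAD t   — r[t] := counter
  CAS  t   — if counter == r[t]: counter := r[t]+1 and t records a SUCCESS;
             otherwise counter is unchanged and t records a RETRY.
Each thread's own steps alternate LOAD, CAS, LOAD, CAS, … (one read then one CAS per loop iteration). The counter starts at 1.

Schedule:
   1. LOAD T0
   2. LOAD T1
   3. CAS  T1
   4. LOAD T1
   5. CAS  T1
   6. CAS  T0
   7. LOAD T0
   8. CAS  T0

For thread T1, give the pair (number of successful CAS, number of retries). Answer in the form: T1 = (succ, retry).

1. LOAD T0 → mem=1 r[T0]=1 [LOAD]
2. LOAD T1 → mem=1 r[T1]=1 [LOAD]
3. CAS T1 → mem=2 r[T1]=1 [OK]
4. LOAD T1 → mem=2 r[T1]=2 [LOAD]
5. CAS T1 → mem=3 r[T1]=2 [OK]
6. CAS T0 → mem=3 r[T0]=1 [RETRY]
7. LOAD T0 → mem=3 r[T0]=3 [LOAD]
8. CAS T0 → mem=4 r[T0]=3 [OK]

T1 = (2, 0)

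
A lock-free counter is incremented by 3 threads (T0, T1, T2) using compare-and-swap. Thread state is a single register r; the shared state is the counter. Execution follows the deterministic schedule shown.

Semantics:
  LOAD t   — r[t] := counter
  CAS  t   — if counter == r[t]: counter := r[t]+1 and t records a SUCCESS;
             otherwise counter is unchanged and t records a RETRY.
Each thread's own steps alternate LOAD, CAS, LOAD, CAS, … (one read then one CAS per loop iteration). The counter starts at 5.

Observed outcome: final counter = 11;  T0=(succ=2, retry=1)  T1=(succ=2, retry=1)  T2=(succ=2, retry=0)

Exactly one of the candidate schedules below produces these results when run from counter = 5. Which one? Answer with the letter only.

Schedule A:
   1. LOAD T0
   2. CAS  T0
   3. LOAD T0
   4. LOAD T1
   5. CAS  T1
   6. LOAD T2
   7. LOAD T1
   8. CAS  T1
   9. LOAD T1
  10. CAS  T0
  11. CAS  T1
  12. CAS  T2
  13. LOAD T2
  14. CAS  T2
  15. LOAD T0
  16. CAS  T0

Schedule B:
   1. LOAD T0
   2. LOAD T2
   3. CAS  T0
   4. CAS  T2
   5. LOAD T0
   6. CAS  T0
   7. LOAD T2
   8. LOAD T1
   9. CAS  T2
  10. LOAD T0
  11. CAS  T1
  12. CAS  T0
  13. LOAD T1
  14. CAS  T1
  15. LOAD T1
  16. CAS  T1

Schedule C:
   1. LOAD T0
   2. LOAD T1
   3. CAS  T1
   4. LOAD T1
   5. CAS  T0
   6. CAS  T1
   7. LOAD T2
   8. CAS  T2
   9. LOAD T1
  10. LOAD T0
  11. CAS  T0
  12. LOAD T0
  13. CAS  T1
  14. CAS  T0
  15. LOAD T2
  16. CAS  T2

C

Run C:
#1 T0 reads 5
#2 T1 reads 5
#3 T1 CAS(5→6) writes; counter now 6
#4 T1 reads 6
#5 T0 CAS(5→6) fails; counter now 6
#6 T1 CAS(6→7) writes; counter now 7
#7 T2 reads 7
#8 T2 CAS(7→8) writes; counter now 8
#9 T1 reads 8
#10 T0 reads 8
#11 T0 CAS(8→9) writes; counter now 9
#12 T0 reads 9
#13 T1 CAS(8→9) fails; counter now 9
#14 T0 CAS(9→10) writes; counter now 10
#15 T2 reads 10
#16 T2 CAS(10→11) writes; counter now 11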